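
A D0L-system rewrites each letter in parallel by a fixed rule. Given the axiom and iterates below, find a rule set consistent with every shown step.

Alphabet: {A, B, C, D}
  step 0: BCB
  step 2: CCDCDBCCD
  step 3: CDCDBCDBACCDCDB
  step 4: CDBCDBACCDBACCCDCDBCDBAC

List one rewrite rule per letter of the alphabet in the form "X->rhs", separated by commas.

  step 3 ⇒ step 4: CDCDBCDBACCDCDB ⇒ CD·B·CD·B·AC·CD·B·AC·C·CD·CD·B·CD·B·AC
    A ↦ C
    B ↦ AC
    C ↦ CD
    D ↦ B

A->C, B->AC, C->CD, D->B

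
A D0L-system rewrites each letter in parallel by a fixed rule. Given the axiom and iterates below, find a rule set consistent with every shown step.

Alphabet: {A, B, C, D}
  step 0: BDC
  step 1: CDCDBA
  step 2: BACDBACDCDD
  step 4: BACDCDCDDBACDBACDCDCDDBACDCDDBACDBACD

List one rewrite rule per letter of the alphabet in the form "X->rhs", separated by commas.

  step 1 ⇒ step 2: CDCDBA ⇒ BA·CD·BA·CD·CD·D
    A ↦ D
    B ↦ CD
    C ↦ BA
    D ↦ CD

A->D, B->CD, C->BA, D->CD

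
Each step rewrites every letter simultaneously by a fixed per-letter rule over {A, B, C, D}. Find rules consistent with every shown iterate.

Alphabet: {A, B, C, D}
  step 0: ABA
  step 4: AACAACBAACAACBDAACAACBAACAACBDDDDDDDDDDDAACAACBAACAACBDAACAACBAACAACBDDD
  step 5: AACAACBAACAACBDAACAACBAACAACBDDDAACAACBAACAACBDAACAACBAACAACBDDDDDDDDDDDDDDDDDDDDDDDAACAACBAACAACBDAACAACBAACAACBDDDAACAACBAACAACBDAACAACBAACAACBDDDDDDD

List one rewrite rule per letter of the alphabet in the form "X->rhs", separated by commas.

  step 4 ⇒ step 5: AACAACBAACAACBDAACAACBAACAACBDDDDDDDDDDDAACAACBAACAACBDAACAACBAACAACBDDD ⇒ AAC·AAC·B·AAC·AAC·B·D·AAC·AAC·B·AAC·AAC·B·D·DD·AAC·AAC·B·AAC·AAC·B·D·AAC·AAC·B·AAC·AAC·B·D·DD·DD·DD·DD·DD·DD·DD·DD·DD·DD·DD·AAC·AAC·B·AAC·AAC·B·D·AAC·AAC·B·AAC·AAC·B·D·DD·AAC·AAC·B·AAC·AAC·B·D·AAC·AAC·B·AAC·AAC·B·D·DD·DD·DD
    A ↦ AAC
    B ↦ D
    C ↦ B
    D ↦ DD

A->AAC, B->D, C->B, D->DD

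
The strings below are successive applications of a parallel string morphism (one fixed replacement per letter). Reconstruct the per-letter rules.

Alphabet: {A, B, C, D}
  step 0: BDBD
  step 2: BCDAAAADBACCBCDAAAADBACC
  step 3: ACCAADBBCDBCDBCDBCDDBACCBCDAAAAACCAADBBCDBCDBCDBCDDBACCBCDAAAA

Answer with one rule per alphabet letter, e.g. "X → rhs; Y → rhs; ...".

  step 2 ⇒ step 3: BCDAAAADBACCBCDAAAADBACC ⇒ ACC·AA·DB·BCD·BCD·BCD·BCD·DB·ACC·BCD·AA·AA·ACC·AA·DB·BCD·BCD·BCD·BCD·DB·ACC·BCD·AA·AA
    A ↦ BCD
    B ↦ ACC
    C ↦ AA
    D ↦ DB

A->BCD, B->ACC, C->AA, D->DB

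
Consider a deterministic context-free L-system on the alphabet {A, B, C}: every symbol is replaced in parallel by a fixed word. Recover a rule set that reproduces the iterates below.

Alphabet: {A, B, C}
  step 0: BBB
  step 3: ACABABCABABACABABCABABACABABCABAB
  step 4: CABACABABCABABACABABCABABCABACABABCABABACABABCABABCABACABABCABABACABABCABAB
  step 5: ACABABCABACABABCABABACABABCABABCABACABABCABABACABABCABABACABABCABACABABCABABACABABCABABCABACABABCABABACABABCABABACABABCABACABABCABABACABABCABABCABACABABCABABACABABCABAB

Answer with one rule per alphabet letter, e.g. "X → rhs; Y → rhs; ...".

A->CAB, B->AB, C->A

  step 4 ⇒ step 5: CABACABABCABABACABABCABABCABACABABCABABACABABCABABCABACABABCABABACABABCABAB ⇒ A·CAB·AB·CAB·A·CAB·AB·CAB·AB·A·CAB·AB·CAB·AB·CAB·A·CAB·AB·CAB·AB·A·CAB·AB·CAB·AB·A·CAB·AB·CAB·A·CAB·AB·CAB·AB·A·CAB·AB·CAB·AB·CAB·A·CAB·AB·CAB·AB·A·CAB·AB·CAB·AB·A·CAB·AB·CAB·A·CAB·AB·CAB·AB·A·CAB·AB·CAB·AB·CAB·A·CAB·AB·CAB·AB·A·CAB·AB·CAB·AB
    A ↦ CAB
    B ↦ AB
    C ↦ A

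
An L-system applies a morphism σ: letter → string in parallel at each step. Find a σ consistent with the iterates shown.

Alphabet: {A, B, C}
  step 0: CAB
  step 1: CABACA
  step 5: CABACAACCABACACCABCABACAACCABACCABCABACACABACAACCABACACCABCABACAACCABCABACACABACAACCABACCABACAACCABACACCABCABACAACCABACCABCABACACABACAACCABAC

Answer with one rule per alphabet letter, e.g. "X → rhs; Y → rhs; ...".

A->AC, B->A, C->CAB

  step 0 ⇒ step 1: CAB ⇒ CAB·AC·A
    A ↦ AC
    B ↦ A
    C ↦ CAB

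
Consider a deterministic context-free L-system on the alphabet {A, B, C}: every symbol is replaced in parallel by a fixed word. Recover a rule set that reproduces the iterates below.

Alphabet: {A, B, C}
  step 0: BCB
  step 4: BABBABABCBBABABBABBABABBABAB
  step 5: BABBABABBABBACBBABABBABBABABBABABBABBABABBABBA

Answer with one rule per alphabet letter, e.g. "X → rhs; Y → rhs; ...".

A->B, B->BA, C->CB

  step 4 ⇒ step 5: BABBABABCBBABABBABBABABBABAB ⇒ BA·B·BA·BA·B·BA·B·BA·CB·BA·BA·B·BA·B·BA·BA·B·BA·BA·B·BA·B·BA·BA·B·BA·B·BA
    A ↦ B
    B ↦ BA
    C ↦ CB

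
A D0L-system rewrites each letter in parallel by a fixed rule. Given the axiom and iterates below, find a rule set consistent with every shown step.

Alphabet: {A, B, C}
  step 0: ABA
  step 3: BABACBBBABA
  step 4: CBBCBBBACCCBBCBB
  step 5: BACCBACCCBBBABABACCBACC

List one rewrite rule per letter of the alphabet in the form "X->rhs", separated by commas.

A->BB, B->C, C->BA

  step 4 ⇒ step 5: CBBCBBBACCCBBCBB ⇒ BA·C·C·BA·C·C·C·BB·BA·BA·BA·C·C·BA·C·C
    A ↦ BB
    B ↦ C
    C ↦ BA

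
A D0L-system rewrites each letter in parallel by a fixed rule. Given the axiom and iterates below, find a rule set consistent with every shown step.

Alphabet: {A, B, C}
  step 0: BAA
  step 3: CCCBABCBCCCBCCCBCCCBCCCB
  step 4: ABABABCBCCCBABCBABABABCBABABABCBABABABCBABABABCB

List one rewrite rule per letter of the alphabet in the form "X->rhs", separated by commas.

A->CC, B->CB, C->AB

  step 3 ⇒ step 4: CCCBABCBCCCBCCCBCCCBCCCB ⇒ AB·AB·AB·CB·CC·CB·AB·CB·AB·AB·AB·CB·AB·AB·AB·CB·AB·AB·AB·CB·AB·AB·AB·CB
    A ↦ CC
    B ↦ CB
    C ↦ AB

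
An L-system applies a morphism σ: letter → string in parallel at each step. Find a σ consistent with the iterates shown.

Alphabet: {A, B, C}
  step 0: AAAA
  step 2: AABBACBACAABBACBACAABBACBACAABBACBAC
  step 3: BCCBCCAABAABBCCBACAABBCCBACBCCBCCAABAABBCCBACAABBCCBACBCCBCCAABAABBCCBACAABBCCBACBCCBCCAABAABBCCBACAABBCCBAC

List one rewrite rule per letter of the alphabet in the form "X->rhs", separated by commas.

A->BCC, B->AAB, C->BAC

  step 2 ⇒ step 3: AABBACBACAABBACBACAABBACBACAABBACBAC ⇒ BCC·BCC·AAB·AAB·BCC·BAC·AAB·BCC·BAC·BCC·BCC·AAB·AAB·BCC·BAC·AAB·BCC·BAC·BCC·BCC·AAB·AAB·BCC·BAC·AAB·BCC·BAC·BCC·BCC·AAB·AAB·BCC·BAC·AAB·BCC·BAC
    A ↦ BCC
    B ↦ AAB
    C ↦ BAC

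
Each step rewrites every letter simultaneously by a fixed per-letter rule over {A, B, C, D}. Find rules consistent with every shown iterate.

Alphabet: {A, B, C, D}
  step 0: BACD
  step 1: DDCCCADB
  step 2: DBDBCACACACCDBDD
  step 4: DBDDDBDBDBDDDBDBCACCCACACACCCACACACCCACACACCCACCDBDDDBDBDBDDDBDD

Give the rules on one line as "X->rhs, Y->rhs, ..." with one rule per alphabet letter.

  step 1 ⇒ step 2: DDCCCADB ⇒ DB·DB·CA·CA·CA·CC·DB·DD
    A ↦ CC
    B ↦ DD
    C ↦ CA
    D ↦ DB

A->CC, B->DD, C->CA, D->DB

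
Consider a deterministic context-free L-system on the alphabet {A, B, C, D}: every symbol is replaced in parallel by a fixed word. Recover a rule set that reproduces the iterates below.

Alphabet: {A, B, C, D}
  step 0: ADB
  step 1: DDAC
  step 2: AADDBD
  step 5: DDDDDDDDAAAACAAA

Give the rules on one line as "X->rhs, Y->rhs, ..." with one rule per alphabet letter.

A->DD, B->C, C->BD, D->A

  step 1 ⇒ step 2: DDAC ⇒ A·A·DD·BD
    A ↦ DD
    C ↦ BD
    D ↦ A
  step 0 ⇒ step 1: ADB ⇒ DD·A·C
    B ↦ C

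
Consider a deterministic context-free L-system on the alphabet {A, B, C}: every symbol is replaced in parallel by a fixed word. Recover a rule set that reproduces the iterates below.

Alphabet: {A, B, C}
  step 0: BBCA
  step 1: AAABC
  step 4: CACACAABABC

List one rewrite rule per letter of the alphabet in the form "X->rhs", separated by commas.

  step 0 ⇒ step 1: BBCA ⇒ A·A·AB·C
    A ↦ C
    B ↦ A
    C ↦ AB

A->C, B->A, C->AB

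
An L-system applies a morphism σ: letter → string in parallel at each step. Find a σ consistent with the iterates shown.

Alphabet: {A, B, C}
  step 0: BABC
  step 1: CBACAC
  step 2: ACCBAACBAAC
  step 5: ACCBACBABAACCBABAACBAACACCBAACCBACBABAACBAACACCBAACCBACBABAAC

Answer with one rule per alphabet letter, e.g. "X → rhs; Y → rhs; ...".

A->BA, B->C, C->AC

  step 1 ⇒ step 2: CBACAC ⇒ AC·C·BA·AC·BA·AC
    A ↦ BA
    B ↦ C
    C ↦ AC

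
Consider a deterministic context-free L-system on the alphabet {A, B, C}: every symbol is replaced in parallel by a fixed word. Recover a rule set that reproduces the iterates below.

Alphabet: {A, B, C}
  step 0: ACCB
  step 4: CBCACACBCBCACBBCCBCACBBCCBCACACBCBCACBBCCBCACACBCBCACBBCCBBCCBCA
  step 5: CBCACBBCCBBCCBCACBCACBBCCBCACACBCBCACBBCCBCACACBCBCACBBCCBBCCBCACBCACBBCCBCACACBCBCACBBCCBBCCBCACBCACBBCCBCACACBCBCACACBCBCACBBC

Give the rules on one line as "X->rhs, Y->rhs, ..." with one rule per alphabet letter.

A->BC, B->CA, C->CB

  step 4 ⇒ step 5: CBCACACBCBCACBBCCBCACBBCCBCACACBCBCACBBCCBCACACBCBCACBBCCBBCCBCA ⇒ CB·CA·CB·BC·CB·BC·CB·CA·CB·CA·CB·BC·CB·CA·CA·CB·CB·CA·CB·BC·CB·CA·CA·CB·CB·CA·CB·BC·CB·BC·CB·CA·CB·CA·CB·BC·CB·CA·CA·CB·CB·CA·CB·BC·CB·BC·CB·CA·CB·CA·CB·BC·CB·CA·CA·CB·CB·CA·CA·CB·CB·CA·CB·BC
    A ↦ BC
    B ↦ CA
    C ↦ CB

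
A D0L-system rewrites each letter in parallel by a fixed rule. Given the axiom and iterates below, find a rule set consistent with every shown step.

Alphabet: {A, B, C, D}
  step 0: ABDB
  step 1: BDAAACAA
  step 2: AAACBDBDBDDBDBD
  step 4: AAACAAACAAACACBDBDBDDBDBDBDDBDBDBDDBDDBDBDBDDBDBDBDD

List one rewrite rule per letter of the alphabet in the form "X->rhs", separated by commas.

A->BD, B->AA, C->D, D->AC

  step 1 ⇒ step 2: BDAAACAA ⇒ AA·AC·BD·BD·BD·D·BD·BD
    A ↦ BD
    B ↦ AA
    C ↦ D
    D ↦ AC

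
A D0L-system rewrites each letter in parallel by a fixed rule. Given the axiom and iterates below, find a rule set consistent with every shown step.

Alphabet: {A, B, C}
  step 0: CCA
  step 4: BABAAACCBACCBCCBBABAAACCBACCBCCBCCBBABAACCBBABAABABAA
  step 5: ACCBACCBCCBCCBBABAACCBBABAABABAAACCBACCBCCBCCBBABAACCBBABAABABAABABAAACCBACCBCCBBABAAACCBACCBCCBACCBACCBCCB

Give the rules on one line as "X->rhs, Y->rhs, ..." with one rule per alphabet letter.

A->CCB, B->A, C->BA

  step 4 ⇒ step 5: BABAAACCBACCBCCBBABAAACCBACCBCCBCCBBABAACCBBABAABABAA ⇒ A·CCB·A·CCB·CCB·CCB·BA·BA·A·CCB·BA·BA·A·BA·BA·A·A·CCB·A·CCB·CCB·CCB·BA·BA·A·CCB·BA·BA·A·BA·BA·A·BA·BA·A·A·CCB·A·CCB·CCB·BA·BA·A·A·CCB·A·CCB·CCB·A·CCB·A·CCB·CCB
    A ↦ CCB
    B ↦ A
    C ↦ BA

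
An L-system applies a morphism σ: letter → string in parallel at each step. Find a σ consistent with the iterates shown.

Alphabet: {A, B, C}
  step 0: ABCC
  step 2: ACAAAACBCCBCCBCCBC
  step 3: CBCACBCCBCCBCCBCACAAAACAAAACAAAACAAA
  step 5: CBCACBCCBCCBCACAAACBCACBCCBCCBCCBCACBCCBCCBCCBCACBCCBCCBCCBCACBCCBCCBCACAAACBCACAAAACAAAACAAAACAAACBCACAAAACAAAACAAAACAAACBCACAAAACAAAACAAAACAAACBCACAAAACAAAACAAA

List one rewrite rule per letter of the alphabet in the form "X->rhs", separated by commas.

  step 2 ⇒ step 3: ACAAAACBCCBCCBCCBC ⇒ CBC·A·CBC·CBC·CBC·CBC·A·CAA·A·A·CAA·A·A·CAA·A·A·CAA·A
    A ↦ CBC
    B ↦ CAA
    C ↦ A

A->CBC, B->CAA, C->A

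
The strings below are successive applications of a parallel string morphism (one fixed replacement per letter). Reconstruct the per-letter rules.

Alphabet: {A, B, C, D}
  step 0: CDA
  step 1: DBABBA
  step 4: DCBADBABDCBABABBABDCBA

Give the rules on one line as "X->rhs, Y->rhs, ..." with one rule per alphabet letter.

  step 0 ⇒ step 1: CDA ⇒ D·BAB·BA
    A ↦ BA
    C ↦ D
    D ↦ BAB
    B ↦ C  (constrained at step 1)

A->BA, B->C, C->D, D->BAB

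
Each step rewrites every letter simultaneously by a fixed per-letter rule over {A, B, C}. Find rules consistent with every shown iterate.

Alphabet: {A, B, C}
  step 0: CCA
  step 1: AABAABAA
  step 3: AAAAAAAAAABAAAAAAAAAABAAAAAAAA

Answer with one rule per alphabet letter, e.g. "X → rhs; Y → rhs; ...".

  step 0 ⇒ step 1: CCA ⇒ AAB·AAB·AA
    A ↦ AA
    C ↦ AAB
    B ↦ C  (constrained at step 1)

A->AA, B->C, C->AAB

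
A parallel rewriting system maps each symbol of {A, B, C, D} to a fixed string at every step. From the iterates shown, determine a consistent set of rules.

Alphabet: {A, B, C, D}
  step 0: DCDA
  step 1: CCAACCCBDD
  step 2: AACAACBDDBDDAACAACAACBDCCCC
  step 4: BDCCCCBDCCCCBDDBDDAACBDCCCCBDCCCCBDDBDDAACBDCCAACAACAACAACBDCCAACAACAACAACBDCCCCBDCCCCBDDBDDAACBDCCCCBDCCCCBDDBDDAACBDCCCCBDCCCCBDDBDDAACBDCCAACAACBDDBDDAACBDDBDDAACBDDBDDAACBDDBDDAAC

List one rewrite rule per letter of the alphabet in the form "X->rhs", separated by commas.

  step 1 ⇒ step 2: CCAACCCBDD ⇒ AAC·AAC·BDD·BDD·AAC·AAC·AAC·BD·CC·CC
    A ↦ BDD
    B ↦ BD
    C ↦ AAC
    D ↦ CC

A->BDD, B->BD, C->AAC, D->CC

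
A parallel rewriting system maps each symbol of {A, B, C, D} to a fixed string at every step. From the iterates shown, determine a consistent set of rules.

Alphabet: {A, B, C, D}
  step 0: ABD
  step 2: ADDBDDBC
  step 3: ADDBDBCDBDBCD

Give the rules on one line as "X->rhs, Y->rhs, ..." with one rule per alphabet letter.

  step 2 ⇒ step 3: ADDBDDBC ⇒ AD·DB·DB·C·DB·DB·C·D
    A ↦ AD
    B ↦ C
    C ↦ D
    D ↦ DB

A->AD, B->C, C->D, D->DB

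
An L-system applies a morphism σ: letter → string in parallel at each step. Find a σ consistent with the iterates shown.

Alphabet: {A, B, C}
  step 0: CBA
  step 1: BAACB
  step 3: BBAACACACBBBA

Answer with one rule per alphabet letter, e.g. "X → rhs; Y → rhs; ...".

A->B, B->AC, C->BA

  step 0 ⇒ step 1: CBA ⇒ BA·AC·B
    A ↦ B
    B ↦ AC
    C ↦ BA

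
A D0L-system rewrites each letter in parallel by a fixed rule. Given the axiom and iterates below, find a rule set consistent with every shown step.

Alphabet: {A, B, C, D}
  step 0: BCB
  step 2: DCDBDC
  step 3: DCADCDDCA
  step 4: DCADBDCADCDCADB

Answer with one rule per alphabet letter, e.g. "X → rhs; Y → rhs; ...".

A->DB, B->D, C->A, D->DC

  step 3 ⇒ step 4: DCADCDDCA ⇒ DC·A·DB·DC·A·DC·DC·A·DB
    A ↦ DB
    C ↦ A
    D ↦ DC
  step 2 ⇒ step 3: DCDBDC ⇒ DC·A·DC·D·DC·A
    B ↦ D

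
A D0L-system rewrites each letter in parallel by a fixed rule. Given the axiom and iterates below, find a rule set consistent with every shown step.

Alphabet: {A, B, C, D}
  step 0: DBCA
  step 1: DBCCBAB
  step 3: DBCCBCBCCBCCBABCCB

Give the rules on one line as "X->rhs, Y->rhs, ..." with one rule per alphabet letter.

  step 0 ⇒ step 1: DBCA ⇒ DB·C·CB·AB
    A ↦ AB
    B ↦ C
    C ↦ CB
    D ↦ DB

A->AB, B->C, C->CB, D->DB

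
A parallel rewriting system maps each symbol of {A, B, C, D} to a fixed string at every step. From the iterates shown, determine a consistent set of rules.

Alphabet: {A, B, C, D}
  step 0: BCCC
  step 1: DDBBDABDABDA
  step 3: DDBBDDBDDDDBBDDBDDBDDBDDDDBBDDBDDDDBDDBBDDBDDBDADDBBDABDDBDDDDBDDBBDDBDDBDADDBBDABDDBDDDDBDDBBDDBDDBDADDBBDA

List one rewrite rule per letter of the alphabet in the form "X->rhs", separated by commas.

  step 0 ⇒ step 1: BCCC ⇒ DDB·BDA·BDA·BDA
    B ↦ DDB
    C ↦ BDA
    A ↦ CBC  (constrained at step 1)
    D ↦ BDD  (constrained at step 1)

A->CBC, B->DDB, C->BDA, D->BDD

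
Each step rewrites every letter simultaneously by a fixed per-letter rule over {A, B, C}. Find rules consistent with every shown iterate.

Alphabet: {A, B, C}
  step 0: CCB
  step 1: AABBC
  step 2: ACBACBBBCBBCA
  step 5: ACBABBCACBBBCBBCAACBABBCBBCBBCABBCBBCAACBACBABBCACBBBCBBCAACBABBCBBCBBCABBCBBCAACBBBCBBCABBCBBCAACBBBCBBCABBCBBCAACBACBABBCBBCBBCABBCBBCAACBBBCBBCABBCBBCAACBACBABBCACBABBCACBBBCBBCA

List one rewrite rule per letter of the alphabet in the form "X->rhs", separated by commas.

  step 1 ⇒ step 2: AABBC ⇒ ACB·ACB·BBC·BBC·A
    A ↦ ACB
    B ↦ BBC
    C ↦ A

A->ACB, B->BBC, C->A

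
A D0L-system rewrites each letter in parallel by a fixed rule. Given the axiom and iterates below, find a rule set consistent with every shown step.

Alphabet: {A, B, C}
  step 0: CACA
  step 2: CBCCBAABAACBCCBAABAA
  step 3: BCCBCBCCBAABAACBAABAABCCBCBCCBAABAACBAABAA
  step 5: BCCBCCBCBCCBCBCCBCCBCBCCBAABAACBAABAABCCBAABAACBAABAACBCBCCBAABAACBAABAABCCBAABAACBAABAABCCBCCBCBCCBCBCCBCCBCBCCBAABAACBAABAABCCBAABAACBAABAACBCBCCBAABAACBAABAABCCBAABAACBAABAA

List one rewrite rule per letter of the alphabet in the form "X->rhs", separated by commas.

A->BAA, B->C, C->BC

  step 2 ⇒ step 3: CBCCBAABAACBCCBAABAA ⇒ BC·C·BC·BC·C·BAA·BAA·C·BAA·BAA·BC·C·BC·BC·C·BAA·BAA·C·BAA·BAA
    A ↦ BAA
    B ↦ C
    C ↦ BC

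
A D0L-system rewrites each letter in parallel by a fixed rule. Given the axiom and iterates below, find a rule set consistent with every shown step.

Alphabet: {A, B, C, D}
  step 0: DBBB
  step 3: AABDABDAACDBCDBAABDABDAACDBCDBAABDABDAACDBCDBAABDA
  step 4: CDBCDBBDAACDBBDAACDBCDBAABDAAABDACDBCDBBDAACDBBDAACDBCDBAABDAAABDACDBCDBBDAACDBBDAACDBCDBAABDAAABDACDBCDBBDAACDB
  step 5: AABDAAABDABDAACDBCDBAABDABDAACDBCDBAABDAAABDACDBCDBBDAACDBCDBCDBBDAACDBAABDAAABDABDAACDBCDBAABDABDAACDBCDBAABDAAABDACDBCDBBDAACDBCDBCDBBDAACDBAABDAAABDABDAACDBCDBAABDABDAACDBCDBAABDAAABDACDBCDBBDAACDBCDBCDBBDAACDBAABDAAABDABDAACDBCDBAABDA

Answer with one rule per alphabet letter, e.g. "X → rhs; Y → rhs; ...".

  step 4 ⇒ step 5: CDBCDBBDAACDBBDAACDBCDBAABDAAABDACDBCDBBDAACDBBDAACDBCDBAABDAAABDACDBCDBBDAACDBBDAACDBCDBAABDAAABDACDBCDBBDAACDB ⇒ A·A·BDA·A·A·BDA·BDA·A·CDB·CDB·A·A·BDA·BDA·A·CDB·CDB·A·A·BDA·A·A·BDA·CDB·CDB·BDA·A·CDB·CDB·CDB·BDA·A·CDB·A·A·BDA·A·A·BDA·BDA·A·CDB·CDB·A·A·BDA·BDA·A·CDB·CDB·A·A·BDA·A·A·BDA·CDB·CDB·BDA·A·CDB·CDB·CDB·BDA·A·CDB·A·A·BDA·A·A·BDA·BDA·A·CDB·CDB·A·A·BDA·BDA·A·CDB·CDB·A·A·BDA·A·A·BDA·CDB·CDB·BDA·A·CDB·CDB·CDB·BDA·A·CDB·A·A·BDA·A·A·BDA·BDA·A·CDB·CDB·A·A·BDA
    A ↦ CDB
    B ↦ BDA
    C ↦ A
    D ↦ A

A->CDB, B->BDA, C->A, D->A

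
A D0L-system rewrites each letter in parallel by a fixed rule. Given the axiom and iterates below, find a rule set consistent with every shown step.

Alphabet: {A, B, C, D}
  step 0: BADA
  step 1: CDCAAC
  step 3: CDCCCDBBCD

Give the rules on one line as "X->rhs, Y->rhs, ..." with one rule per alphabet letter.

  step 0 ⇒ step 1: BADA ⇒ CD·C·AA·C
    A ↦ C
    B ↦ CD
    D ↦ AA
    C ↦ B  (constrained at step 1)

A->C, B->CD, C->B, D->AA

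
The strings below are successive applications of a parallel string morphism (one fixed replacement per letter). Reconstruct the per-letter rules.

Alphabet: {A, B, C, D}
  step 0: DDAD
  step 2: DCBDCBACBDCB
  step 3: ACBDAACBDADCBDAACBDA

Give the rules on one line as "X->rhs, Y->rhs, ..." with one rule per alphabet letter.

  step 2 ⇒ step 3: DCBDCBACBDCB ⇒ AC·B·DA·AC·B·DA·DC·B·DA·AC·B·DA
    A ↦ DC
    B ↦ DA
    C ↦ B
    D ↦ AC

A->DC, B->DA, C->B, D->AC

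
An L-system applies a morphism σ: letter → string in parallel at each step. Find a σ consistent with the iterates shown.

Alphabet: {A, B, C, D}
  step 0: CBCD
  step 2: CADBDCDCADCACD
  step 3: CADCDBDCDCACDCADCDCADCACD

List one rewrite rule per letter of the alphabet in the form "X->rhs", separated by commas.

  step 2 ⇒ step 3: CADBDCDCADCACD ⇒ CA·D·CD·BD·CD·CA·CD·CA·D·CD·CA·D·CA·CD
    A ↦ D
    B ↦ BD
    C ↦ CA
    D ↦ CD

A->D, B->BD, C->CA, D->CD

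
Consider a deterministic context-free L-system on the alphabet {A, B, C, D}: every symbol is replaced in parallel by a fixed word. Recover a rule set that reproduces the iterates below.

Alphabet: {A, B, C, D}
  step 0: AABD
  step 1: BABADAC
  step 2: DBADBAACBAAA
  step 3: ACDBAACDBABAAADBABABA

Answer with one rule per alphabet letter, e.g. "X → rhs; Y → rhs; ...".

A->BA, B->D, C->AA, D->AC

  step 2 ⇒ step 3: DBADBAACBAAA ⇒ AC·D·BA·AC·D·BA·BA·AA·D·BA·BA·BA
    A ↦ BA
    B ↦ D
    C ↦ AA
    D ↦ AC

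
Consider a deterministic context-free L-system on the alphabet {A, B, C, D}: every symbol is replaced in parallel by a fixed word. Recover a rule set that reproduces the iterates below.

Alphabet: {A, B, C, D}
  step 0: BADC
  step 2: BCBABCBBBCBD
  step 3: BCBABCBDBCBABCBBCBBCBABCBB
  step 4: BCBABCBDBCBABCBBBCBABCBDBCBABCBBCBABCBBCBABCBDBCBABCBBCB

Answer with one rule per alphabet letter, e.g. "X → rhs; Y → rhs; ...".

A->D, B->BCB, C->A, D->B

  step 3 ⇒ step 4: BCBABCBDBCBABCBBCBBCBABCBB ⇒ BCB·A·BCB·D·BCB·A·BCB·B·BCB·A·BCB·D·BCB·A·BCB·BCB·A·BCB·BCB·A·BCB·D·BCB·A·BCB·BCB
    A ↦ D
    B ↦ BCB
    C ↦ A
    D ↦ B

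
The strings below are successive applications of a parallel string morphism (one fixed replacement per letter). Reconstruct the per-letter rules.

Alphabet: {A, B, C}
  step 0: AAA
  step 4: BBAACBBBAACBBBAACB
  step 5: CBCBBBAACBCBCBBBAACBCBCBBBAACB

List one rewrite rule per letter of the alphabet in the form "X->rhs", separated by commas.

A->B, B->CB, C->AA

  step 4 ⇒ step 5: BBAACBBBAACBBBAACB ⇒ CB·CB·B·B·AA·CB·CB·CB·B·B·AA·CB·CB·CB·B·B·AA·CB
    A ↦ B
    B ↦ CB
    C ↦ AA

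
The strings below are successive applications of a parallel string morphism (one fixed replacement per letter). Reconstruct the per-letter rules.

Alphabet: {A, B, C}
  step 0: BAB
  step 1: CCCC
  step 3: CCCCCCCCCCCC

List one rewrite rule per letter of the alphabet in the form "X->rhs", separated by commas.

  step 0 ⇒ step 1: BAB ⇒ C·CC·C
    A ↦ CC
    B ↦ C
    C ↦ BA  (constrained at step 1)

A->CC, B->C, C->BA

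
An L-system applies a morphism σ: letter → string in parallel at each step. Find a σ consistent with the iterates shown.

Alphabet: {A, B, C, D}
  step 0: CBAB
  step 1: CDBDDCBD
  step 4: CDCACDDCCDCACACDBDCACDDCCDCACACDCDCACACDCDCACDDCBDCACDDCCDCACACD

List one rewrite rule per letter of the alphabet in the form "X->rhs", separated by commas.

A->DC, B->BD, C->CD, D->CA

  step 0 ⇒ step 1: CBAB ⇒ CD·BD·DC·BD
    A ↦ DC
    B ↦ BD
    C ↦ CD
    D ↦ CA  (constrained at step 1)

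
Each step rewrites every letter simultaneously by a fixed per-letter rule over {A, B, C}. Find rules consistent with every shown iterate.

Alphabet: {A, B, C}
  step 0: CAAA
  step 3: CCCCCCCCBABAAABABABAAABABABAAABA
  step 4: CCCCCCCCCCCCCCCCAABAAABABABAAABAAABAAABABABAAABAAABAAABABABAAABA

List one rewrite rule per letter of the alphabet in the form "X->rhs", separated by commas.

A->BA, B->AA, C->CC

  step 3 ⇒ step 4: CCCCCCCCBABAAABABABAAABABABAAABA ⇒ CC·CC·CC·CC·CC·CC·CC·CC·AA·BA·AA·BA·BA·BA·AA·BA·AA·BA·AA·BA·BA·BA·AA·BA·AA·BA·AA·BA·BA·BA·AA·BA
    A ↦ BA
    B ↦ AA
    C ↦ CC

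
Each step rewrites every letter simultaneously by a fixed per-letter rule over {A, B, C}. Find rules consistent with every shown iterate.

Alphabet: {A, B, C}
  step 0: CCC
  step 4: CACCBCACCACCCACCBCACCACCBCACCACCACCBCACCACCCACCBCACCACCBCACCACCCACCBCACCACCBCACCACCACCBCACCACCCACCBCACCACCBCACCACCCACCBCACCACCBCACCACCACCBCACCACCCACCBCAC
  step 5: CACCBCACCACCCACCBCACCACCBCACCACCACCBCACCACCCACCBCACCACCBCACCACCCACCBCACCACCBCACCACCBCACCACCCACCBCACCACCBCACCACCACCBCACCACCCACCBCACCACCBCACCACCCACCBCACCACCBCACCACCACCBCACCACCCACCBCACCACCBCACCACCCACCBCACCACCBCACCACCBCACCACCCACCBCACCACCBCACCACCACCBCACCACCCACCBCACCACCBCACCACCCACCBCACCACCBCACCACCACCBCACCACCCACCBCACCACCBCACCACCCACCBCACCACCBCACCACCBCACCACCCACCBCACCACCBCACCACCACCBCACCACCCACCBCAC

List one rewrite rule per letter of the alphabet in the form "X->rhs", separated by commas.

  step 4 ⇒ step 5: CACCBCACCACCCACCBCACCACCBCACCACCACCBCACCACCCACCBCACCACCBCACCACCCACCBCACCACCBCACCACCACCBCACCACCCACCBCACCACCBCACCACCCACCBCACCACCBCACCACCACCBCACCACCCACCBCAC ⇒ CAC·CB·CAC·CAC·C·CAC·CB·CAC·CAC·CB·CAC·CAC·CAC·CB·CAC·CAC·C·CAC·CB·CAC·CAC·CB·CAC·CAC·C·CAC·CB·CAC·CAC·CB·CAC·CAC·CB·CAC·CAC·C·CAC·CB·CAC·CAC·CB·CAC·CAC·CAC·CB·CAC·CAC·C·CAC·CB·CAC·CAC·CB·CAC·CAC·C·CAC·CB·CAC·CAC·CB·CAC·CAC·CAC·CB·CAC·CAC·C·CAC·CB·CAC·CAC·CB·CAC·CAC·C·CAC·CB·CAC·CAC·CB·CAC·CAC·CB·CAC·CAC·C·CAC·CB·CAC·CAC·CB·CAC·CAC·CAC·CB·CAC·CAC·C·CAC·CB·CAC·CAC·CB·CAC·CAC·C·CAC·CB·CAC·CAC·CB·CAC·CAC·CAC·CB·CAC·CAC·C·CAC·CB·CAC·CAC·CB·CAC·CAC·C·CAC·CB·CAC·CAC·CB·CAC·CAC·CB·CAC·CAC·C·CAC·CB·CAC·CAC·CB·CAC·CAC·CAC·CB·CAC·CAC·C·CAC·CB·CAC
    A ↦ CB
    B ↦ C
    C ↦ CAC

A->CB, B->C, C->CAC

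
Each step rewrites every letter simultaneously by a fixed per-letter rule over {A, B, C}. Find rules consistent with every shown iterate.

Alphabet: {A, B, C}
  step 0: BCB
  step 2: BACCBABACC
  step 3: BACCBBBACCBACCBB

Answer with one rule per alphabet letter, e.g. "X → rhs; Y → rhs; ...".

  step 2 ⇒ step 3: BACCBABACC ⇒ BA·CC·B·B·BA·CC·BA·CC·B·B
    A ↦ CC
    B ↦ BA
    C ↦ B

A->CC, B->BA, C->B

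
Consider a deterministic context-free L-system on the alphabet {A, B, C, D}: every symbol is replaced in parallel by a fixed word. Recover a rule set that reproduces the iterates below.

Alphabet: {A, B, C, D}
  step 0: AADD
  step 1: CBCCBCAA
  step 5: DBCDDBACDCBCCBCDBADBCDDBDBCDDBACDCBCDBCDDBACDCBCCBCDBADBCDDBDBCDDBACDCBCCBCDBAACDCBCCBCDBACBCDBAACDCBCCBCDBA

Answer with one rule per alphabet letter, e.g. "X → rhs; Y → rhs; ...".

A->CBC, B->CD, C->DB, D->A

  step 0 ⇒ step 1: AADD ⇒ CBC·CBC·A·A
    A ↦ CBC
    D ↦ A
    B ↦ CD  (constrained at step 1)
    C ↦ DB  (constrained at step 1)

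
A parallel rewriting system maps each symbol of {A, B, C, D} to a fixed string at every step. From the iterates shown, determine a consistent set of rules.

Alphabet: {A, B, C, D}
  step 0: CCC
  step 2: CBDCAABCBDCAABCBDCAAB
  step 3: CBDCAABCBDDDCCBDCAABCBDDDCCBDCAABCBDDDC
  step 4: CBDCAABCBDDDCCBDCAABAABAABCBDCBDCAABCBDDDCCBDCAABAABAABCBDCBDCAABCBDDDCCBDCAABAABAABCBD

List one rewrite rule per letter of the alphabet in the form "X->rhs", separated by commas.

A->D, B->C, C->CBD, D->AAB

  step 3 ⇒ step 4: CBDCAABCBDDDCCBDCAABCBDDDCCBDCAABCBDDDC ⇒ CBD·C·AAB·CBD·D·D·C·CBD·C·AAB·AAB·AAB·CBD·CBD·C·AAB·CBD·D·D·C·CBD·C·AAB·AAB·AAB·CBD·CBD·C·AAB·CBD·D·D·C·CBD·C·AAB·AAB·AAB·CBD
    A ↦ D
    B ↦ C
    C ↦ CBD
    D ↦ AAB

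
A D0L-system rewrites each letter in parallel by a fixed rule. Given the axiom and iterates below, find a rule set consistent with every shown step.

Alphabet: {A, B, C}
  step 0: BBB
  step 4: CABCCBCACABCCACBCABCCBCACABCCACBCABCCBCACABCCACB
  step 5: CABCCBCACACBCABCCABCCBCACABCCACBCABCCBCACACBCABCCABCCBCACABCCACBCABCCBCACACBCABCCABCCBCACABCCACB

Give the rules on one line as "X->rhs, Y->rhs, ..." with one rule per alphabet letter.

A->BC, B->CB, C->CA

  step 4 ⇒ step 5: CABCCBCACABCCACBCABCCBCACABCCACBCABCCBCACABCCACB ⇒ CA·BC·CB·CA·CA·CB·CA·BC·CA·BC·CB·CA·CA·BC·CA·CB·CA·BC·CB·CA·CA·CB·CA·BC·CA·BC·CB·CA·CA·BC·CA·CB·CA·BC·CB·CA·CA·CB·CA·BC·CA·BC·CB·CA·CA·BC·CA·CB
    A ↦ BC
    B ↦ CB
    C ↦ CA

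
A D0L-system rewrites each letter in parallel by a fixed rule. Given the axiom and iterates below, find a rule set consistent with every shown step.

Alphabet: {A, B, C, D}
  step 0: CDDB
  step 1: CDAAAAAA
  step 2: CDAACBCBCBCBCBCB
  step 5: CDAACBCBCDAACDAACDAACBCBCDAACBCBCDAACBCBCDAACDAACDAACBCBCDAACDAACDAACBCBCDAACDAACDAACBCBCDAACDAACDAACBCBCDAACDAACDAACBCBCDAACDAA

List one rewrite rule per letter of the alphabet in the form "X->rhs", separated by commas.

  step 1 ⇒ step 2: CDAAAAAA ⇒ CD·AA·CB·CB·CB·CB·CB·CB
    A ↦ CB
    C ↦ CD
    D ↦ AA
  step 0 ⇒ step 1: CDDB ⇒ CD·AA·AA·AA
    B ↦ AA

A->CB, B->AA, C->CD, D->AA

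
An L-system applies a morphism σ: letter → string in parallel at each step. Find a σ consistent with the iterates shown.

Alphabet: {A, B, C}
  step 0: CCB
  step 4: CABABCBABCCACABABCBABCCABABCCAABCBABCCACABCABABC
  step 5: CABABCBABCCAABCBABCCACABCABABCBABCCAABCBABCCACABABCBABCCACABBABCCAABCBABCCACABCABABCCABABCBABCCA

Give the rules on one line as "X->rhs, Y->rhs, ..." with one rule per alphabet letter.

A->B, B->ABC, C->CA

  step 4 ⇒ step 5: CABABCBABCCACABABCBABCCABABCCAABCBABCCACABCABABC ⇒ CA·B·ABC·B·ABC·CA·ABC·B·ABC·CA·CA·B·CA·B·ABC·B·ABC·CA·ABC·B·ABC·CA·CA·B·ABC·B·ABC·CA·CA·B·B·ABC·CA·ABC·B·ABC·CA·CA·B·CA·B·ABC·CA·B·ABC·B·ABC·CA
    A ↦ B
    B ↦ ABC
    C ↦ CA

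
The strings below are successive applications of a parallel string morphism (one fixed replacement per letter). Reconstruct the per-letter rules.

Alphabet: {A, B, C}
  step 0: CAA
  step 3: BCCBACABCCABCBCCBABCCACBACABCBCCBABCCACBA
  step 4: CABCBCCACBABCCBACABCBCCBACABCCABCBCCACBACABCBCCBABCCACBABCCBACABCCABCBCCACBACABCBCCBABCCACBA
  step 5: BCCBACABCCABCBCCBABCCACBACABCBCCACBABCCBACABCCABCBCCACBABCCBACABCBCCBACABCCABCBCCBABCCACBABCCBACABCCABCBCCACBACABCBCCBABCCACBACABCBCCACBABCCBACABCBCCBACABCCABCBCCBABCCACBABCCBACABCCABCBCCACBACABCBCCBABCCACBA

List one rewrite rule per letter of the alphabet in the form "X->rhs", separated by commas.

  step 4 ⇒ step 5: CABCBCCACBABCCBACABCBCCBACABCCABCBCCACBACABCBCCBABCCACBABCCBACABCCABCBCCACBACABCBCCBABCCACBA ⇒ BC·CBA·CA·BC·CA·BC·BC·CBA·BC·CA·CBA·CA·BC·BC·CA·CBA·BC·CBA·CA·BC·CA·BC·BC·CA·CBA·BC·CBA·CA·BC·BC·CBA·CA·BC·CA·BC·BC·CBA·BC·CA·CBA·BC·CBA·CA·BC·CA·BC·BC·CA·CBA·CA·BC·BC·CBA·BC·CA·CBA·CA·BC·BC·CA·CBA·BC·CBA·CA·BC·BC·CBA·CA·BC·CA·BC·BC·CBA·BC·CA·CBA·BC·CBA·CA·BC·CA·BC·BC·CA·CBA·CA·BC·BC·CBA·BC·CA·CBA
    A ↦ CBA
    B ↦ CA
    C ↦ BC

A->CBA, B->CA, C->BC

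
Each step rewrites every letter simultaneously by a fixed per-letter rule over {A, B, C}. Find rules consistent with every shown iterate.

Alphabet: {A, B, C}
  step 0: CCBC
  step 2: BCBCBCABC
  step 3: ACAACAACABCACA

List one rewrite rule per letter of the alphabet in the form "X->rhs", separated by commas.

  step 2 ⇒ step 3: BCBCBCABC ⇒ AC·A·AC·A·AC·A·BC·AC·A
    A ↦ BC
    B ↦ AC
    C ↦ A

A->BC, B->AC, C->A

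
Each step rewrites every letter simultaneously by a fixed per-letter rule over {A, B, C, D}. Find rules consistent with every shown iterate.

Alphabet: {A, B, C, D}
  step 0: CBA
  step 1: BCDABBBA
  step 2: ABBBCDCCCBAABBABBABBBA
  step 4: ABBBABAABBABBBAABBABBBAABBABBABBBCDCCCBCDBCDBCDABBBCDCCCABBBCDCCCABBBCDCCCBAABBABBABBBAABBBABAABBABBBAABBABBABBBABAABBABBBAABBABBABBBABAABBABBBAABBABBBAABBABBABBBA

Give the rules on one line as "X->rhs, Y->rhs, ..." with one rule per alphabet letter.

A->BA, B->ABB, C->BCD, D->CCC

  step 1 ⇒ step 2: BCDABBBA ⇒ ABB·BCD·CCC·BA·ABB·ABB·ABB·BA
    A ↦ BA
    B ↦ ABB
    C ↦ BCD
    D ↦ CCC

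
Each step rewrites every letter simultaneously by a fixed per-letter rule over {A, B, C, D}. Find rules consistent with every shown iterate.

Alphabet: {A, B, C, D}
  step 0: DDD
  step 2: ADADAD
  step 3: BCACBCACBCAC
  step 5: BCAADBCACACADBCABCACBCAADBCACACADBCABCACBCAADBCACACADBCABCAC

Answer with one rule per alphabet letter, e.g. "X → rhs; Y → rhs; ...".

  step 2 ⇒ step 3: ADADAD ⇒ BCA·C·BCA·C·BCA·C
    A ↦ BCA
    D ↦ C
    B ↦ AC  (constrained at step 3)
    C ↦ AD  (constrained at step 3)

A->BCA, B->AC, C->AD, D->C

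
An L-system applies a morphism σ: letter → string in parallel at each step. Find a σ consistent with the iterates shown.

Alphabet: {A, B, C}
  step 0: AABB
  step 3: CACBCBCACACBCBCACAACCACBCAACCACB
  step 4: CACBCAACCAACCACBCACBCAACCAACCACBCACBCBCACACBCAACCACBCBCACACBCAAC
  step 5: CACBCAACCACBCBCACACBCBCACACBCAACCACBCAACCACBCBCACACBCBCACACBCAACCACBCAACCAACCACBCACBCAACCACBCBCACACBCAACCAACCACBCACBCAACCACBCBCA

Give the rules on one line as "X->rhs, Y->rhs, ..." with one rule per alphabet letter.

  step 4 ⇒ step 5: CACBCAACCAACCACBCACBCAACCAACCACBCACBCBCACACBCAACCACBCBCACACBCAAC ⇒ CA·CB·CA·AC·CA·CB·CB·CA·CA·CB·CB·CA·CA·CB·CA·AC·CA·CB·CA·AC·CA·CB·CB·CA·CA·CB·CB·CA·CA·CB·CA·AC·CA·CB·CA·AC·CA·AC·CA·CB·CA·CB·CA·AC·CA·CB·CB·CA·CA·CB·CA·AC·CA·AC·CA·CB·CA·CB·CA·AC·CA·CB·CB·CA
    A ↦ CB
    B ↦ AC
    C ↦ CA

A->CB, B->AC, C->CA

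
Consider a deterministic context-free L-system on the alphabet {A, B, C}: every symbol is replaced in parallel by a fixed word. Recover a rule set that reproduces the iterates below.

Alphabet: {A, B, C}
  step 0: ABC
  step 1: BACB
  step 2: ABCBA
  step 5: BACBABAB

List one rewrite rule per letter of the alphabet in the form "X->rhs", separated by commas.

A->B, B->A, C->CB

  step 1 ⇒ step 2: BACB ⇒ A·B·CB·A
    A ↦ B
    B ↦ A
    C ↦ CB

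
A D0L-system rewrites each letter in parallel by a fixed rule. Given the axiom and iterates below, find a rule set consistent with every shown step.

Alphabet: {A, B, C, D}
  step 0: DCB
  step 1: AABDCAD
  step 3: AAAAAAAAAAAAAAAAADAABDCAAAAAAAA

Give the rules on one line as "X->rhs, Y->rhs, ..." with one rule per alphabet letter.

  step 0 ⇒ step 1: DCB ⇒ AA·BDC·AD
    B ↦ AD
    C ↦ BDC
    D ↦ AA
    A ↦ AA  (constrained at step 1)

A->AA, B->AD, C->BDC, D->AA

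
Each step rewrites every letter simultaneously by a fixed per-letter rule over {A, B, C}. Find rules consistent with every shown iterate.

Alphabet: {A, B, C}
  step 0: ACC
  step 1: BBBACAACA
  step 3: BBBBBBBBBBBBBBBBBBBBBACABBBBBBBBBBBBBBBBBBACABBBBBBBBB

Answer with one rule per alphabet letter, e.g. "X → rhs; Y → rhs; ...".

A->BBB, B->BB, C->ACA

  step 0 ⇒ step 1: ACC ⇒ BBB·ACA·ACA
    A ↦ BBB
    C ↦ ACA
    B ↦ BB  (constrained at step 1)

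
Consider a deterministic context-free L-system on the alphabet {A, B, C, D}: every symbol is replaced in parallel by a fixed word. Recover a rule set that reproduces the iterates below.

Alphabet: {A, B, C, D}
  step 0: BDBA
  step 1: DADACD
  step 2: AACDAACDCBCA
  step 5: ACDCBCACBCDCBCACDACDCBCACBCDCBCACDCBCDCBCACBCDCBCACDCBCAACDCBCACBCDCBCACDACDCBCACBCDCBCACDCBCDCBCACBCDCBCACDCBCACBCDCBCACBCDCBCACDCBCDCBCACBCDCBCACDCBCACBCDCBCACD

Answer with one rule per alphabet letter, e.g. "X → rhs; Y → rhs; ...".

A->ACD, B->D, C->CBC, D->A

  step 1 ⇒ step 2: DADACD ⇒ A·ACD·A·ACD·CBC·A
    A ↦ ACD
    C ↦ CBC
    D ↦ A
  step 0 ⇒ step 1: BDBA ⇒ D·A·D·ACD
    B ↦ D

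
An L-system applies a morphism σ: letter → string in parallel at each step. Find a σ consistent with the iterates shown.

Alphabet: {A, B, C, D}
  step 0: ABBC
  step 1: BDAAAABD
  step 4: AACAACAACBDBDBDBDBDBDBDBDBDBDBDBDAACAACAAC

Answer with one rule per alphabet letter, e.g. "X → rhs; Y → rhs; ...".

  step 0 ⇒ step 1: ABBC ⇒ BD·AA·AA·BD
    A ↦ BD
    B ↦ AA
    C ↦ BD
    D ↦ C  (constrained at step 1)

A->BD, B->AA, C->BD, D->C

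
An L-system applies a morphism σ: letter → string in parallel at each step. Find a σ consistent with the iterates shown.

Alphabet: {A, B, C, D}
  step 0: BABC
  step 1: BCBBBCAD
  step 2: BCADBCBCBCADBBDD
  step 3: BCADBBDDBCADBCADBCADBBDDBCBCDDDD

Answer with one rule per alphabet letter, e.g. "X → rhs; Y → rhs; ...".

  step 2 ⇒ step 3: BCADBCBCBCADBBDD ⇒ BC·AD·BB·DD·BC·AD·BC·AD·BC·AD·BB·DD·BC·BC·DD·DD
    A ↦ BB
    B ↦ BC
    C ↦ AD
    D ↦ DD

A->BB, B->BC, C->AD, D->DD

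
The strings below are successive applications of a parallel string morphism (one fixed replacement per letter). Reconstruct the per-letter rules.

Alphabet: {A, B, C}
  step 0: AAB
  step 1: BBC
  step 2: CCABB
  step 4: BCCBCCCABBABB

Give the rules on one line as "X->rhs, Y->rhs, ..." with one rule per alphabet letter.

  step 1 ⇒ step 2: BBC ⇒ C·C·ABB
    B ↦ C
    C ↦ ABB
  step 0 ⇒ step 1: AAB ⇒ B·B·C
    A ↦ B

A->B, B->C, C->ABB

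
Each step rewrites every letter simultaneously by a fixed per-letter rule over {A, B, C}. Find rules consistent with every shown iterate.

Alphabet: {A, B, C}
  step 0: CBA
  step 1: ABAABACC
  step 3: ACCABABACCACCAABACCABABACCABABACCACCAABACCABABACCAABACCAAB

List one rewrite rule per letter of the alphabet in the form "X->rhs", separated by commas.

  step 0 ⇒ step 1: CBA ⇒ AB·AAB·ACC
    A ↦ ACC
    B ↦ AAB
    C ↦ AB

A->ACC, B->AAB, C->AB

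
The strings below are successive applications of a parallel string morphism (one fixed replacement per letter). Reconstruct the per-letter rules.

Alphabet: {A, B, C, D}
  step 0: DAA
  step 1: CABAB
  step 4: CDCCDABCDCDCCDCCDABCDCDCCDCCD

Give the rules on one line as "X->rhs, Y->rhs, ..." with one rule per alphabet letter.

  step 0 ⇒ step 1: DAA ⇒ C·AB·AB
    A ↦ AB
    D ↦ C
    B ↦ CD  (constrained at step 1)
    C ↦ CD  (constrained at step 1)

A->AB, B->CD, C->CD, D->C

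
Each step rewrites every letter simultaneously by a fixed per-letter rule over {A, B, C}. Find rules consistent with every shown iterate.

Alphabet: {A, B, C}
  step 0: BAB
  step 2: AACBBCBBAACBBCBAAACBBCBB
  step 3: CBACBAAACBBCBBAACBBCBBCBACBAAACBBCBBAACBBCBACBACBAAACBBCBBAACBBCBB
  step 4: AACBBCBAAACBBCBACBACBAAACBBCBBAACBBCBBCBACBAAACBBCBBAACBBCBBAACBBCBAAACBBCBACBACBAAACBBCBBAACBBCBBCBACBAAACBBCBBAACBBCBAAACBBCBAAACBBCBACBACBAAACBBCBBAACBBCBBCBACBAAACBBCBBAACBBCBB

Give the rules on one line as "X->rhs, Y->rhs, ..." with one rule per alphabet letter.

A->CBA, B->CBB, C->AA

  step 3 ⇒ step 4: CBACBAAACBBCBBAACBBCBBCBACBAAACBBCBBAACBBCBACBACBAAACBBCBBAACBBCBB ⇒ AA·CBB·CBA·AA·CBB·CBA·CBA·CBA·AA·CBB·CBB·AA·CBB·CBB·CBA·CBA·AA·CBB·CBB·AA·CBB·CBB·AA·CBB·CBA·AA·CBB·CBA·CBA·CBA·AA·CBB·CBB·AA·CBB·CBB·CBA·CBA·AA·CBB·CBB·AA·CBB·CBA·AA·CBB·CBA·AA·CBB·CBA·CBA·CBA·AA·CBB·CBB·AA·CBB·CBB·CBA·CBA·AA·CBB·CBB·AA·CBB·CBB
    A ↦ CBA
    B ↦ CBB
    C ↦ AA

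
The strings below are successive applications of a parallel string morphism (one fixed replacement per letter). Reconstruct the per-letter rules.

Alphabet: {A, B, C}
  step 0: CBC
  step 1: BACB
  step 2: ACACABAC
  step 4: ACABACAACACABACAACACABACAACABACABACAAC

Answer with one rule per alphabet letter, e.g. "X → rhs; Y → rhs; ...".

A->ACA, B->AC, C->B

  step 1 ⇒ step 2: BACB ⇒ AC·ACA·B·AC
    A ↦ ACA
    B ↦ AC
    C ↦ B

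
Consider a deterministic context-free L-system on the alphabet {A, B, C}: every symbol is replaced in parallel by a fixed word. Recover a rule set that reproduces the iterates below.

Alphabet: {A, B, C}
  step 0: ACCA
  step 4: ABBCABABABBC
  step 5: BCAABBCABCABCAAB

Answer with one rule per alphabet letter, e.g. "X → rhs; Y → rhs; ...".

  step 4 ⇒ step 5: ABBCABABABBC ⇒ BC·A·A·B·BC·A·BC·A·BC·A·A·B
    A ↦ BC
    B ↦ A
    C ↦ B

A->BC, B->A, C->B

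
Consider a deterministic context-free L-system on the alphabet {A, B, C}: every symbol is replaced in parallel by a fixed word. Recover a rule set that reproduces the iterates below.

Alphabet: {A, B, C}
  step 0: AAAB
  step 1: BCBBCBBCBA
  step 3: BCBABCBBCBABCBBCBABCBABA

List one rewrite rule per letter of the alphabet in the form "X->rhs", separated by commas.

  step 0 ⇒ step 1: AAAB ⇒ BCB·BCB·BCB·A
    A ↦ BCB
    B ↦ A
    C ↦ B  (constrained at step 1)

A->BCB, B->A, C->B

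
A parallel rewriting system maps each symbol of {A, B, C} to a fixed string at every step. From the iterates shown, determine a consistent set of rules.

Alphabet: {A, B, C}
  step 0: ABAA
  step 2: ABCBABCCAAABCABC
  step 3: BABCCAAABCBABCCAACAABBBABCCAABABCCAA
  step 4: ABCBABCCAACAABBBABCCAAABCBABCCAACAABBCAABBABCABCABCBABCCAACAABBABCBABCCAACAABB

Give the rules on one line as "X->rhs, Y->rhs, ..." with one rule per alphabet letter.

  step 3 ⇒ step 4: BABCCAAABCBABCCAACAABBBABCCAABABCCAA ⇒ ABC·B·ABC·CAA·CAA·B·B·B·ABC·CAA·ABC·B·ABC·CAA·CAA·B·B·CAA·B·B·ABC·ABC·ABC·B·ABC·CAA·CAA·B·B·ABC·B·ABC·CAA·CAA·B·B
    A ↦ B
    B ↦ ABC
    C ↦ CAA

A->B, B->ABC, C->CAA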